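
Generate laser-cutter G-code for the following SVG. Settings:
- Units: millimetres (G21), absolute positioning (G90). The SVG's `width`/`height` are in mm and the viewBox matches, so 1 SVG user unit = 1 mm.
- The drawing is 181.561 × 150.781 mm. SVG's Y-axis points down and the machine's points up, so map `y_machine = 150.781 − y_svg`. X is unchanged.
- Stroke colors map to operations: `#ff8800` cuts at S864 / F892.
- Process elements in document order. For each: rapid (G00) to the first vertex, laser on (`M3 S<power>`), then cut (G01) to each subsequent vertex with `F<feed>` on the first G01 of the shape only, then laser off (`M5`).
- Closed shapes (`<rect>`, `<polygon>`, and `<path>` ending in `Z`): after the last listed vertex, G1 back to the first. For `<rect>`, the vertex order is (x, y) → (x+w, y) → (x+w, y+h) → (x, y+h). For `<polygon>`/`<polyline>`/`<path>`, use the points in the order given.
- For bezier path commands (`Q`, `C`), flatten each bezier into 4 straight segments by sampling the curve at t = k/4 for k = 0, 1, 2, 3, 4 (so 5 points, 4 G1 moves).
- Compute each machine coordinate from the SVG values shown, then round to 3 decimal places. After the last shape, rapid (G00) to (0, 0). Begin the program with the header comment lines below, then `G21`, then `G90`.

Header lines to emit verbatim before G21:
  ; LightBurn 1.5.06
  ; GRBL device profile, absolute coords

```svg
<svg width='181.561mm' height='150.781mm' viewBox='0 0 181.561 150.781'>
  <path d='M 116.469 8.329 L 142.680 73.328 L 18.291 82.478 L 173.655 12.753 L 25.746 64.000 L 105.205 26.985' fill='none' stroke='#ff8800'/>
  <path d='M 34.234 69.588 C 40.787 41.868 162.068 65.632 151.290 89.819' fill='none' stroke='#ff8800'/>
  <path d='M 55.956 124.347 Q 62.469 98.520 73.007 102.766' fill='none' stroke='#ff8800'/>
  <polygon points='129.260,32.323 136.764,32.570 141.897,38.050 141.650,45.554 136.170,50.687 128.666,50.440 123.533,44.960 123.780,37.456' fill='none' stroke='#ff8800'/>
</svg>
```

; LightBurn 1.5.06
; GRBL device profile, absolute coords
G21
G90
G00 X116.469 Y142.452
M3 S864
G01 X142.680 Y77.453 F892
G01 X18.291 Y68.303
G01 X173.655 Y138.028
G01 X25.746 Y86.781
G01 X105.205 Y123.796
M5
G00 X34.234 Y81.193
M3 S864
G01 X56.804 Y93.128 F892
G01 X99.261 Y90.543
G01 X138.468 Y78.225
G01 X151.290 Y60.962
M5
G00 X55.956 Y26.434
M3 S864
G01 X59.464 Y37.468 F892
G01 X63.475 Y44.743
G01 X67.990 Y48.258
G01 X73.007 Y48.015
M5
G00 X129.260 Y118.458
M3 S864
G01 X136.764 Y118.211 F892
G01 X141.897 Y112.731
G01 X141.650 Y105.227
G01 X136.170 Y100.094
G01 X128.666 Y100.341
G01 X123.533 Y105.821
G01 X123.780 Y113.325
G01 X129.260 Y118.458
M5
G00 X0.000 Y0.000

1 u = 1 mm; y_m = 150.781 − y.

[1] `<path>` open polyline, #ff8800→cut S864 F892: (116.469,142.452) → (142.680,77.453) → (18.291,68.303) → (173.655,138.028) → (25.746,86.781) → (105.205,123.796)

[2] `<path>` cubic bezier, #ff8800→cut S864 F892: (34.234,81.193) → (56.804,93.128) → (99.261,90.543) → (138.468,78.225) → (151.290,60.962)

[3] `<path>` quadratic bezier, #ff8800→cut S864 F892: (55.956,26.434) → (59.464,37.468) → (63.475,44.743) → (67.990,48.258) → (73.007,48.015)

[4] `<polygon>` regular polygon, #ff8800→cut S864 F892: (129.260,118.458) → (136.764,118.211) → (141.897,112.731) → (141.650,105.227) → (136.170,100.094) → (128.666,100.341) → (123.533,105.821) → (123.780,113.325) → (129.260,118.458) (closed)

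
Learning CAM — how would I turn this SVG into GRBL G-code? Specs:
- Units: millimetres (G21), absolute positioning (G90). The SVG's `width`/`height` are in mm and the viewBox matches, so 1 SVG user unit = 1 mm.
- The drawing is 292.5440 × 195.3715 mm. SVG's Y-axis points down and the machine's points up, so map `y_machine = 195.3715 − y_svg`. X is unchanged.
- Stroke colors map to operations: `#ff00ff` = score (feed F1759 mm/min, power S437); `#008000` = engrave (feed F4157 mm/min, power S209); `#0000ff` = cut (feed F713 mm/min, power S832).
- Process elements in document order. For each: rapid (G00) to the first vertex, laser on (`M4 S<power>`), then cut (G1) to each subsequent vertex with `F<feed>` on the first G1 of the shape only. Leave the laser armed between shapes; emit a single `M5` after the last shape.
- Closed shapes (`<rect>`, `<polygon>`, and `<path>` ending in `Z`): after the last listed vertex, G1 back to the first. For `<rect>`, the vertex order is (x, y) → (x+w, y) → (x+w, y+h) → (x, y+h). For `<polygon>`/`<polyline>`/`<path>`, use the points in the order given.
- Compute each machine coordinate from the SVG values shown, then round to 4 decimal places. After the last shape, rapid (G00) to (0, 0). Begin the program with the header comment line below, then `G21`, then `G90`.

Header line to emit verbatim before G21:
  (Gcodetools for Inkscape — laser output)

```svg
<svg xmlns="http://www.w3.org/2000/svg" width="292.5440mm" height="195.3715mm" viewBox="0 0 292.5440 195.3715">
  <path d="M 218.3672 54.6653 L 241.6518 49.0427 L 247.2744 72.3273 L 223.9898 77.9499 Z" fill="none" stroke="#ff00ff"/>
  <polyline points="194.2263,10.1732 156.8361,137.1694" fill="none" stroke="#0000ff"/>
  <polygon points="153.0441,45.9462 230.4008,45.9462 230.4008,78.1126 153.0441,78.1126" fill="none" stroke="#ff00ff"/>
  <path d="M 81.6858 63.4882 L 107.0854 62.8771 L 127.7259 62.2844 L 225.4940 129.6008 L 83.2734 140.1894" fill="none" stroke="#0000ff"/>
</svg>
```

(Gcodetools for Inkscape — laser output)
G21
G90
G00 X218.3672 Y140.7062
M4 S437
G1 X241.6518 Y146.3288 F1759
G1 X247.2744 Y123.0442
G1 X223.9898 Y117.4216
G1 X218.3672 Y140.7062
G00 X194.2263 Y185.1983
M4 S832
G1 X156.8361 Y58.2021 F713
G00 X153.0441 Y149.4253
M4 S437
G1 X230.4008 Y149.4253 F1759
G1 X230.4008 Y117.2589
G1 X153.0441 Y117.2589
G1 X153.0441 Y149.4253
G00 X81.6858 Y131.8833
M4 S832
G1 X107.0854 Y132.4944 F713
G1 X127.7259 Y133.0871
G1 X225.4940 Y65.7707
G1 X83.2734 Y55.1821
M5
G00 X0.0000 Y0.0000

viewBox `0 0 292.5440 195.3715` with mm width/height → 1 unit = 1 mm. Flip: y_m = 195.3715 − y_svg.

**Shape 1** — `<path>` regular polygon, stroke `#ff00ff` → score (S437, F1759). Machine vertices: (218.3672,140.7062) → (241.6518,146.3288) → (247.2744,123.0442) → (223.9898,117.4216) → (218.3672,140.7062). Closed: final G1 returns to the first vertex.

**Shape 2** — `<polyline>` line segment, stroke `#0000ff` → cut (S832, F713). Machine vertices: (194.2263,185.1983) → (156.8361,58.2021). Open path.

**Shape 3** — `<polygon>` rectangle, stroke `#ff00ff` → score (S437, F1759). Machine vertices: (153.0441,149.4253) → (230.4008,149.4253) → (230.4008,117.2589) → (153.0441,117.2589) → (153.0441,149.4253). Closed: final G1 returns to the first vertex.

**Shape 4** — `<path>` open polyline, stroke `#0000ff` → cut (S832, F713). Machine vertices: (81.6858,131.8833) → (107.0854,132.4944) → (127.7259,133.0871) → (225.4940,65.7707) → (83.2734,55.1821). Open path.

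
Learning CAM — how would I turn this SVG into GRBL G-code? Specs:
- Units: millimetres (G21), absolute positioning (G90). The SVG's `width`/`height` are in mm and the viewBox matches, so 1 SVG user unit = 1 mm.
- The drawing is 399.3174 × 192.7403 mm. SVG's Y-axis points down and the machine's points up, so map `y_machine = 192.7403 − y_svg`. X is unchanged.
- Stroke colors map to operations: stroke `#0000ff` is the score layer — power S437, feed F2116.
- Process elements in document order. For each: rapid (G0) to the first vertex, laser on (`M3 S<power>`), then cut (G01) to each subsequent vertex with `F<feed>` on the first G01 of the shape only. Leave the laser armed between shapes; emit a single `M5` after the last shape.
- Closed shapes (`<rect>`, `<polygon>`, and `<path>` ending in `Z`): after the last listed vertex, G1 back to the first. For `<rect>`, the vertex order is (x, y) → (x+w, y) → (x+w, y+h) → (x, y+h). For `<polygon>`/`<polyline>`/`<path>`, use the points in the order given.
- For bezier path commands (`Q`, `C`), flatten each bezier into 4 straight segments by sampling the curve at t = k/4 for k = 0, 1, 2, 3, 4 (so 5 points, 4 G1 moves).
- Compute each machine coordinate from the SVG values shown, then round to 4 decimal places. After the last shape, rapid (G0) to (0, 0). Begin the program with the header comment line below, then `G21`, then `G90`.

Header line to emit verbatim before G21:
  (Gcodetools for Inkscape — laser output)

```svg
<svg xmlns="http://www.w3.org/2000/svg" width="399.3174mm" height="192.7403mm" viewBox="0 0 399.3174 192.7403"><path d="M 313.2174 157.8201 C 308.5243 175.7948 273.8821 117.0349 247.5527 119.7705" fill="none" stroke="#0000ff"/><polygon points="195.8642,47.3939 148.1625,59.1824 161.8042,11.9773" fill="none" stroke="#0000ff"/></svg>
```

(Gcodetools for Inkscape — laser output)
G21
G90
G0 X313.2174 Y34.9202
M3 S437
G01 X304.6800 Y33.6671 F2116
G01 X288.4987 Y48.2303
G01 X268.2606 Y65.6509
G01 X247.5527 Y72.9698
G0 X195.8642 Y145.3464
M3 S437
G01 X148.1625 Y133.5579 F2116
G01 X161.8042 Y180.7630
G01 X195.8642 Y145.3464
M5
G0 X0.0000 Y0.0000

viewBox `0 0 399.3174 192.7403` with mm width/height → 1 unit = 1 mm. Flip: y_m = 192.7403 − y_svg.

**Shape 1** — `<path>` cubic bezier, stroke `#0000ff` → score (S437, F2116). Control points (SVG): P0=(313.2174,157.8201), P1=(308.5243,175.7948), P2=(273.8821,117.0349), P3=(247.5527,119.7705); sampled at t=k/4. Machine vertices: (313.2174,34.9202) → (304.6800,33.6671) → (288.4987,48.2303) → (268.2606,65.6509) → (247.5527,72.9698). Open path.

**Shape 2** — `<polygon>` regular polygon, stroke `#0000ff` → score (S437, F2116). Machine vertices: (195.8642,145.3464) → (148.1625,133.5579) → (161.8042,180.7630) → (195.8642,145.3464). Closed: final G1 returns to the first vertex.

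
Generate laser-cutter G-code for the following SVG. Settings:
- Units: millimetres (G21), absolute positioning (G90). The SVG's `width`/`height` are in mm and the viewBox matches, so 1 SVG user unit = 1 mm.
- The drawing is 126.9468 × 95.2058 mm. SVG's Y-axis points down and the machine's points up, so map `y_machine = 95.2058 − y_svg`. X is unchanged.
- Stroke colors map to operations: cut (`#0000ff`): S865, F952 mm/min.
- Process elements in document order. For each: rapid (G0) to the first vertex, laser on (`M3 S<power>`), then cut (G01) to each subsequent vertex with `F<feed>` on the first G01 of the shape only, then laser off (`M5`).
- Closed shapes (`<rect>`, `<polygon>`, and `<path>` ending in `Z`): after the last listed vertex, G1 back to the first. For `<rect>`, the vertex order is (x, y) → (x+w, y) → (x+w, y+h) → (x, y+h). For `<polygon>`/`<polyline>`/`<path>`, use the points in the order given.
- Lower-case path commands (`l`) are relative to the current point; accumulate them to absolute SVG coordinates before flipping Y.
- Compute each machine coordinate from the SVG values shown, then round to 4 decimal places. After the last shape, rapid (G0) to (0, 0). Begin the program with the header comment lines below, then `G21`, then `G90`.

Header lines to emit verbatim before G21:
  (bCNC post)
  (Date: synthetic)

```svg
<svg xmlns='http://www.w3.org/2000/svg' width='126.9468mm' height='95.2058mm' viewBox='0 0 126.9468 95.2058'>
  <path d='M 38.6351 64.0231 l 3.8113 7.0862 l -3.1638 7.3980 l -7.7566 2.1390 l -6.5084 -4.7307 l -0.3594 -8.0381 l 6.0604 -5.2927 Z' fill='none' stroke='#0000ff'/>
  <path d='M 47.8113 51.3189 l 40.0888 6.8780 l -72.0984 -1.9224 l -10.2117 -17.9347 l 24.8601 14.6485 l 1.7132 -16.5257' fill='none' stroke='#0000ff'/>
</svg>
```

1 u = 1 mm; y_m = 95.2058 − y.

[1] `<path>` regular polygon, #0000ff→cut S865 F952: (38.6351,31.1827) → (42.4464,24.0965) → (39.2826,16.6985) → (31.5260,14.5595) → (25.0176,19.2902) → (24.6582,27.3283) → (30.7186,32.6210) → (38.6351,31.1827) (closed)

[2] `<path>` open polyline, #0000ff→cut S865 F952: (47.8113,43.8869) → (87.9001,37.0089) → (15.8017,38.9313) → (5.5900,56.8660) → (30.4501,42.2175) → (32.1633,58.7432)

(bCNC post)
(Date: synthetic)
G21
G90
G0 X38.6351 Y31.1827
M3 S865
G01 X42.4464 Y24.0965 F952
G01 X39.2826 Y16.6985
G01 X31.5260 Y14.5595
G01 X25.0176 Y19.2902
G01 X24.6582 Y27.3283
G01 X30.7186 Y32.6210
G01 X38.6351 Y31.1827
M5
G0 X47.8113 Y43.8869
M3 S865
G01 X87.9001 Y37.0089 F952
G01 X15.8017 Y38.9313
G01 X5.5900 Y56.8660
G01 X30.4501 Y42.2175
G01 X32.1633 Y58.7432
M5
G0 X0.0000 Y0.0000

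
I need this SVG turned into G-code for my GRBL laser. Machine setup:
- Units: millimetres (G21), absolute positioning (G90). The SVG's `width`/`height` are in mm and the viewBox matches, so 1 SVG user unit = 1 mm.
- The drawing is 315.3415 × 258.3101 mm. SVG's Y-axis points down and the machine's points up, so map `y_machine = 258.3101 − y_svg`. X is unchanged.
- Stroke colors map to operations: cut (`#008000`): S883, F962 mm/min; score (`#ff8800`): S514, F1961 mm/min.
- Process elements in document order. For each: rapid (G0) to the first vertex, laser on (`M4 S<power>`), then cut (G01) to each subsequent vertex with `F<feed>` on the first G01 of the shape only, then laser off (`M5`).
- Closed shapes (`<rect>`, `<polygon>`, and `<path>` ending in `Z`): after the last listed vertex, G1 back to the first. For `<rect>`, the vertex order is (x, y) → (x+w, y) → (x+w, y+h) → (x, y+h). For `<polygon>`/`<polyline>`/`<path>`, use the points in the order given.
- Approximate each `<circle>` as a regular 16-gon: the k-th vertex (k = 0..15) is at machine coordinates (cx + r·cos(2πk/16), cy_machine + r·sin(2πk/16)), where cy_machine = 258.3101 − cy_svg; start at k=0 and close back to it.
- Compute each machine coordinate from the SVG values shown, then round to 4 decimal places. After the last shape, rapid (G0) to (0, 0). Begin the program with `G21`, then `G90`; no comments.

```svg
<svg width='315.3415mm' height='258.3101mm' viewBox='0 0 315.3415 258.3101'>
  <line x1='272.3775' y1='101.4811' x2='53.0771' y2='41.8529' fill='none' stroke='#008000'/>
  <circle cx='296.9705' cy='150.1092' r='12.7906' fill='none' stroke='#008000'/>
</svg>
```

G21
G90
G0 X272.3775 Y156.8290
M4 S883
G01 X53.0771 Y216.4572 F962
M5
G0 X309.7611 Y108.2009
M4 S883
G01 X308.7875 Y113.0957 F962
G01 X306.0148 Y117.2452
G01 X301.8653 Y120.0179
G01 X296.9705 Y120.9915
G01 X292.0757 Y120.0179
G01 X287.9262 Y117.2452
G01 X285.1535 Y113.0957
G01 X284.1799 Y108.2009
G01 X285.1535 Y103.3061
G01 X287.9262 Y99.1566
G01 X292.0757 Y96.3839
G01 X296.9705 Y95.4103
G01 X301.8653 Y96.3839
G01 X306.0148 Y99.1566
G01 X308.7875 Y103.3061
G01 X309.7611 Y108.2009
M5
G0 X0.0000 Y0.0000

1 u = 1 mm; y_m = 258.3101 − y.

[1] `<line>` line segment, #008000→cut S883 F962: (272.3775,156.8290) → (53.0771,216.4572)

[2] `<circle>` circle, #008000→cut S883 F962: (309.7611,108.2009) → (308.7875,113.0957) → (306.0148,117.2452) → (301.8653,120.0179) → (296.9705,120.9915) → (292.0757,120.0179) → (287.9262,117.2452) → (285.1535,113.0957) → (284.1799,108.2009) → (285.1535,103.3061) → (287.9262,99.1566) → (292.0757,96.3839) → (296.9705,95.4103) → (301.8653,96.3839) → (306.0148,99.1566) → (308.7875,103.3061) → (309.7611,108.2009) (closed)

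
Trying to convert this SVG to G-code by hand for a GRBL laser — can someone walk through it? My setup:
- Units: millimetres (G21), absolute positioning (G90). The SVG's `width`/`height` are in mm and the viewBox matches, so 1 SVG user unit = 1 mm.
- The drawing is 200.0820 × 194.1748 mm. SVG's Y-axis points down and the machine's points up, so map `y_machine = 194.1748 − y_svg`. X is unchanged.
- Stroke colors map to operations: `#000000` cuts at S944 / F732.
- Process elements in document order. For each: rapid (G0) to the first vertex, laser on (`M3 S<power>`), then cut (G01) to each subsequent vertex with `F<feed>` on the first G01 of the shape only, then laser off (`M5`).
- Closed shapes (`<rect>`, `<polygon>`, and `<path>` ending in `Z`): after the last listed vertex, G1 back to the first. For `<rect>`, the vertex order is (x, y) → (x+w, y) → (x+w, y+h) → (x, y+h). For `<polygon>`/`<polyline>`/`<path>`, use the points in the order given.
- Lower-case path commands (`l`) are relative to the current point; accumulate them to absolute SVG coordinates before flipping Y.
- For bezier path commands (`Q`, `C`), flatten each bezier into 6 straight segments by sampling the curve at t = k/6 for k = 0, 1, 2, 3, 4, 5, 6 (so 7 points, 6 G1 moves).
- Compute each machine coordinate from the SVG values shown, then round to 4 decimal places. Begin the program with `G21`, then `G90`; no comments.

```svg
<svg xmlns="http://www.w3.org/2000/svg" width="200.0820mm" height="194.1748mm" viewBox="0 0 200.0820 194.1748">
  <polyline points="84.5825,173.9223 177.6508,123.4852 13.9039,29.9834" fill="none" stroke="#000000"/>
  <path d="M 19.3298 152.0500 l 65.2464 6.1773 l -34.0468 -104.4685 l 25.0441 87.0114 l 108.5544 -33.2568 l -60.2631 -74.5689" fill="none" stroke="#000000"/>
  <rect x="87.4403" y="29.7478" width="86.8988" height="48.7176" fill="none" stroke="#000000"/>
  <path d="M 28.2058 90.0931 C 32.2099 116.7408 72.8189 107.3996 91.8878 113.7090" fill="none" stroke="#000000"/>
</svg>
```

Since the viewBox matches the mm dimensions, user units are millimetres directly. The only transform is the Y-flip y_m = 194.1748 − y_svg.

Shape 1 is a open polyline drawn with `<polyline>`. Its stroke #000000 means cut at S944, F732. After flipping Y the toolpath is (84.5825,20.2525) → (177.6508,70.6896) → (13.9039,164.1914).

Shape 2 is a open polyline drawn with `<path>`. Its stroke #000000 means cut at S944, F732. After flipping Y the toolpath is (19.3298,42.1248) → (84.5762,35.9475) → (50.5294,140.4160) → (75.5735,53.4046) → (184.1279,86.6614) → (123.8648,161.2303).

Shape 3 is a rectangle drawn with `<rect>`. Its stroke #000000 means cut at S944, F732. After flipping Y the toolpath is (87.4403,164.4270) → (174.3391,164.4270) → (174.3391,115.7094) → (87.4403,115.7094) → (87.4403,164.4270), returning to the start.

Shape 4 is a cubic bezier drawn with `<path>`. Its stroke #000000 means cut at S944, F732. After flipping Y the toolpath is (28.2058,104.0817) → (32.9891,93.5179) → (42.2580,87.5177) → (54.3975,84.6469) → (67.7924,83.4709) → (80.8275,82.5554) → (91.8878,80.4658).

G21
G90
G0 X84.5825 Y20.2525
M3 S944
G01 X177.6508 Y70.6896 F732
G01 X13.9039 Y164.1914
M5
G0 X19.3298 Y42.1248
M3 S944
G01 X84.5762 Y35.9475 F732
G01 X50.5294 Y140.4160
G01 X75.5735 Y53.4046
G01 X184.1279 Y86.6614
G01 X123.8648 Y161.2303
M5
G0 X87.4403 Y164.4270
M3 S944
G01 X174.3391 Y164.4270 F732
G01 X174.3391 Y115.7094
G01 X87.4403 Y115.7094
G01 X87.4403 Y164.4270
M5
G0 X28.2058 Y104.0817
M3 S944
G01 X32.9891 Y93.5179 F732
G01 X42.2580 Y87.5177
G01 X54.3975 Y84.6469
G01 X67.7924 Y83.4709
G01 X80.8275 Y82.5554
G01 X91.8878 Y80.4658
M5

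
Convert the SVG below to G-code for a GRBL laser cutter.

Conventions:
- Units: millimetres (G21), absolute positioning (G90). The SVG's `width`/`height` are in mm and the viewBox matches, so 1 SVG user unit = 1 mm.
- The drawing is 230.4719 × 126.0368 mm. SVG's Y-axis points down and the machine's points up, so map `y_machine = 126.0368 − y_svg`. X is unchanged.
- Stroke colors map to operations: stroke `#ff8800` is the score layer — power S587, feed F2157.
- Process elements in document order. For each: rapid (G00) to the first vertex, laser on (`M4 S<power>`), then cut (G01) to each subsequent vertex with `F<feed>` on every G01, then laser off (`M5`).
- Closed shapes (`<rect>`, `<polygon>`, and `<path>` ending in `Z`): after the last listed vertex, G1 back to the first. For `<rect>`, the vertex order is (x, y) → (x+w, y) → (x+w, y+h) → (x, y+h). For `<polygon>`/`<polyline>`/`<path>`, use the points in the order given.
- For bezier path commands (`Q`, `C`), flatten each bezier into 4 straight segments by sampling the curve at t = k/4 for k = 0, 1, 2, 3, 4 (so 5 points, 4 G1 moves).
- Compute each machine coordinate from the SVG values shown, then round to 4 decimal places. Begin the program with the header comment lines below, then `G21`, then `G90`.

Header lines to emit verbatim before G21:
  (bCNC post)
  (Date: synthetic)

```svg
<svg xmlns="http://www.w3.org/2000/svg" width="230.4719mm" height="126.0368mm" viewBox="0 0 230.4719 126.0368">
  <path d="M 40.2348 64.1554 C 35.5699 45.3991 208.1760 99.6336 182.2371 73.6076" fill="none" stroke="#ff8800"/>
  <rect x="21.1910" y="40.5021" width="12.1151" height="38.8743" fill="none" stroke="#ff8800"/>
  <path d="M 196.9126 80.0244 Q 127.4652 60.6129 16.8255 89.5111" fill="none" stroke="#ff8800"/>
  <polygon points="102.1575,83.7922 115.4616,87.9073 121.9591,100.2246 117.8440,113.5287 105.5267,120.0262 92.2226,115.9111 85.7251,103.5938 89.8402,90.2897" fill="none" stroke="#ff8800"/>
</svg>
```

(bCNC post)
(Date: synthetic)
G21
G90
G00 X40.2348 Y61.8814
M4 S587
G01 X64.1023 Y64.6574 F2157
G01 X119.2137 Y54.4292 F2157
G01 X170.3362 Y45.5640 F2157
G01 X182.2371 Y52.4292 F2157
M5
G00 X21.1910 Y85.5347
M4 S587
G01 X33.3061 Y85.5347 F2157
G01 X33.3061 Y46.6604 F2157
G01 X21.1910 Y46.6604 F2157
G01 X21.1910 Y85.5347 F2157
M5
G00 X196.9126 Y46.0124
M4 S587
G01 X159.6144 Y52.6988 F2157
G01 X117.1671 Y53.3465 F2157
G01 X69.5708 Y47.9554 F2157
G01 X16.8255 Y36.5257 F2157
M5
G00 X102.1575 Y42.2446
M4 S587
G01 X115.4616 Y38.1295 F2157
G01 X121.9591 Y25.8122 F2157
G01 X117.8440 Y12.5081 F2157
G01 X105.5267 Y6.0106 F2157
G01 X92.2226 Y10.1257 F2157
G01 X85.7251 Y22.4430 F2157
G01 X89.8402 Y35.7471 F2157
G01 X102.1575 Y42.2446 F2157
M5

1 u = 1 mm; y_m = 126.0368 − y.

[1] `<path>` cubic bezier, #ff8800→score S587 F2157: (40.2348,61.8814) → (64.1023,64.6574) → (119.2137,54.4292) → (170.3362,45.5640) → (182.2371,52.4292)

[2] `<rect>` rectangle, #ff8800→score S587 F2157: (21.1910,85.5347) → (33.3061,85.5347) → (33.3061,46.6604) → (21.1910,46.6604) → (21.1910,85.5347) (closed)

[3] `<path>` quadratic bezier, #ff8800→score S587 F2157: (196.9126,46.0124) → (159.6144,52.6988) → (117.1671,53.3465) → (69.5708,47.9554) → (16.8255,36.5257)

[4] `<polygon>` regular polygon, #ff8800→score S587 F2157: (102.1575,42.2446) → (115.4616,38.1295) → (121.9591,25.8122) → (117.8440,12.5081) → (105.5267,6.0106) → (92.2226,10.1257) → (85.7251,22.4430) → (89.8402,35.7471) → (102.1575,42.2446) (closed)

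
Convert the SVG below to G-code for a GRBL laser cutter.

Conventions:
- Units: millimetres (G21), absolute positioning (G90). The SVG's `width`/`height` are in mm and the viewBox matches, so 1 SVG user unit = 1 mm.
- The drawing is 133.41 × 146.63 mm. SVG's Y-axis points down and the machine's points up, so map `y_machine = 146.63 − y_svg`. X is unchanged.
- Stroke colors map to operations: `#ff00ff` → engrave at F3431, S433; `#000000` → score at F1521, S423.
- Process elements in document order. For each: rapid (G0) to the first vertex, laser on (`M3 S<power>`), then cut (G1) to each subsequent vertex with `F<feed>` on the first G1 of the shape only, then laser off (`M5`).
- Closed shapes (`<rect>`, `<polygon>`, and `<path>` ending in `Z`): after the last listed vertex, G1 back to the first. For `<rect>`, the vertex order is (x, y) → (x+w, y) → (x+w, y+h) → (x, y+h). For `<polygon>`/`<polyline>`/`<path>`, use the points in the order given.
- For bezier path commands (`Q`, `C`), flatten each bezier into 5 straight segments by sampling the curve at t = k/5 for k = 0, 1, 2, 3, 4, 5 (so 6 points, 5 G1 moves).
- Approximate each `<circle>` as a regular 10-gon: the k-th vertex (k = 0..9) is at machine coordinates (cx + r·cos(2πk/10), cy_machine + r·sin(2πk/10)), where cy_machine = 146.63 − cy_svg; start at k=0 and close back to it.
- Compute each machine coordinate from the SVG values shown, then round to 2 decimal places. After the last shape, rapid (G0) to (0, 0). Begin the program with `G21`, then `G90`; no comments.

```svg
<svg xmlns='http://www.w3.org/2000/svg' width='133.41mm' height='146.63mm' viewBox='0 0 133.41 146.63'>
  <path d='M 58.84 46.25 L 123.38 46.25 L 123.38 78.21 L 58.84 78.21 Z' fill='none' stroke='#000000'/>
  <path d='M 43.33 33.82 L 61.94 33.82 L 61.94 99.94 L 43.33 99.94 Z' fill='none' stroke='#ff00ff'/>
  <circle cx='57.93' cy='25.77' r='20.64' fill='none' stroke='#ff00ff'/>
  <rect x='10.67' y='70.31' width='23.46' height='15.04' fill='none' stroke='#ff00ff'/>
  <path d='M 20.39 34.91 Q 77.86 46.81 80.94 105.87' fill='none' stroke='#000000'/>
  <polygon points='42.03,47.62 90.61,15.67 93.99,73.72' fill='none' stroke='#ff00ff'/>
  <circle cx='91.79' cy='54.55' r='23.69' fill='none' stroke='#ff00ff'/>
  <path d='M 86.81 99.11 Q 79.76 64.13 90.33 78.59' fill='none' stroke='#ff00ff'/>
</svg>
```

G21
G90
G0 X58.84 Y100.38
M3 S423
G1 X123.38 Y100.38 F1521
G1 X123.38 Y68.42
G1 X58.84 Y68.42
G1 X58.84 Y100.38
M5
G0 X43.33 Y112.81
M3 S433
G1 X61.94 Y112.81 F3431
G1 X61.94 Y46.69
G1 X43.33 Y46.69
G1 X43.33 Y112.81
M5
G0 X78.57 Y120.86
M3 S433
G1 X74.63 Y132.99 F3431
G1 X64.31 Y140.49
G1 X51.55 Y140.49
G1 X41.23 Y132.99
G1 X37.29 Y120.86
G1 X41.23 Y108.73
G1 X51.55 Y101.23
G1 X64.31 Y101.23
G1 X74.63 Y108.73
G1 X78.57 Y120.86
M5
G0 X10.67 Y76.32
M3 S433
G1 X34.13 Y76.32 F3431
G1 X34.13 Y61.28
G1 X10.67 Y61.28
G1 X10.67 Y76.32
M5
G0 X20.39 Y111.72
M3 S423
G1 X41.20 Y105.07 F1521
G1 X57.66 Y94.65
G1 X69.77 Y80.46
G1 X77.53 Y62.50
G1 X80.94 Y40.76
M5
G0 X42.03 Y99.01
M3 S433
G1 X90.61 Y130.96 F3431
G1 X93.99 Y72.91
G1 X42.03 Y99.01
M5
G0 X115.48 Y92.08
M3 S433
G1 X110.96 Y106.00 F3431
G1 X99.11 Y114.61
G1 X84.47 Y114.61
G1 X72.62 Y106.00
G1 X68.10 Y92.08
G1 X72.62 Y78.16
G1 X84.47 Y69.55
G1 X99.11 Y69.55
G1 X110.96 Y78.16
G1 X115.48 Y92.08
M5
G0 X86.81 Y47.52
M3 S433
G1 X84.69 Y59.53 F3431
G1 X83.99 Y67.59
G1 X84.69 Y71.70
G1 X86.81 Y71.85
G1 X90.33 Y68.04
M5
G0 X0.00 Y0.00

1 u = 1 mm; y_m = 146.63 − y.

[1] `<path>` rectangle, #000000→score S423 F1521: (58.84,100.38) → (123.38,100.38) → (123.38,68.42) → (58.84,68.42) → (58.84,100.38) (closed)

[2] `<path>` rectangle, #ff00ff→engrave S433 F3431: (43.33,112.81) → (61.94,112.81) → (61.94,46.69) → (43.33,46.69) → (43.33,112.81) (closed)

[3] `<circle>` circle, #ff00ff→engrave S433 F3431: (78.57,120.86) → (74.63,132.99) → (64.31,140.49) → (51.55,140.49) → (41.23,132.99) → (37.29,120.86) → (41.23,108.73) → (51.55,101.23) → (64.31,101.23) → (74.63,108.73) → (78.57,120.86) (closed)

[4] `<rect>` rectangle, #ff00ff→engrave S433 F3431: (10.67,76.32) → (34.13,76.32) → (34.13,61.28) → (10.67,61.28) → (10.67,76.32) (closed)

[5] `<path>` quadratic bezier, #000000→score S423 F1521: (20.39,111.72) → (41.20,105.07) → (57.66,94.65) → (69.77,80.46) → (77.53,62.50) → (80.94,40.76)

[6] `<polygon>` regular polygon, #ff00ff→engrave S433 F3431: (42.03,99.01) → (90.61,130.96) → (93.99,72.91) → (42.03,99.01) (closed)

[7] `<circle>` circle, #ff00ff→engrave S433 F3431: (115.48,92.08) → (110.96,106.00) → (99.11,114.61) → (84.47,114.61) → (72.62,106.00) → (68.10,92.08) → (72.62,78.16) → (84.47,69.55) → (99.11,69.55) → (110.96,78.16) → (115.48,92.08) (closed)

[8] `<path>` quadratic bezier, #ff00ff→engrave S433 F3431: (86.81,47.52) → (84.69,59.53) → (83.99,67.59) → (84.69,71.70) → (86.81,71.85) → (90.33,68.04)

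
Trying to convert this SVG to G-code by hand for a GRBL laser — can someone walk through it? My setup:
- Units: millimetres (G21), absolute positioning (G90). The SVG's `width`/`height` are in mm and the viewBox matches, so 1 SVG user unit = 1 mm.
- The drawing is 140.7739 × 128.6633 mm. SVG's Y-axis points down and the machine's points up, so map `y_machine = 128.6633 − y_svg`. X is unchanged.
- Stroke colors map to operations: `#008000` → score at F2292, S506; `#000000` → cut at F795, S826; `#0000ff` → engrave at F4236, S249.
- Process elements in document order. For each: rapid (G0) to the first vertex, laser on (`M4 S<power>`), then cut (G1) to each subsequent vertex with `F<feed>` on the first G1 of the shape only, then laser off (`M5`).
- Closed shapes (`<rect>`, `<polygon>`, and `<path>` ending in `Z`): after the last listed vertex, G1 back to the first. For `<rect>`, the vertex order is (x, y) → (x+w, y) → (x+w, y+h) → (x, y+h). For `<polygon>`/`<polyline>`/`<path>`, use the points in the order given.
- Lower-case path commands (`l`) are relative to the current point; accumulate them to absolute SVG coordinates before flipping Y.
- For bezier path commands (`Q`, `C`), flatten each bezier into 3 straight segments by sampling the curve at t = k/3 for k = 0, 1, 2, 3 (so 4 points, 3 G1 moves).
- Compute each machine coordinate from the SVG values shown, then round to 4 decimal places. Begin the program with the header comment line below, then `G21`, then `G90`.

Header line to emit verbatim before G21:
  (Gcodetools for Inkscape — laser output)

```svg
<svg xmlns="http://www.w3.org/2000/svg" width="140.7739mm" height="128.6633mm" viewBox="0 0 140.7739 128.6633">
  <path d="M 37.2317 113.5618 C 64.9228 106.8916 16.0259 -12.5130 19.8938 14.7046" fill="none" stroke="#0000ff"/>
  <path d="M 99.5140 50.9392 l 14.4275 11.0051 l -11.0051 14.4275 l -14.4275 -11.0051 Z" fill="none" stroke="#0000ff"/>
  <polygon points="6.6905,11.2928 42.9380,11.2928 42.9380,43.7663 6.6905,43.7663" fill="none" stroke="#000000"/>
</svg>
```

(Gcodetools for Inkscape — laser output)
G21
G90
G0 X37.2317 Y15.1015
M4 S249
G1 X44.1843 Y49.7440 F4236
G1 X28.8233 Y101.9080
G1 X19.8938 Y113.9587
M5
G0 X99.5140 Y77.7241
M4 S249
G1 X113.9415 Y66.7190 F4236
G1 X102.9364 Y52.2915
G1 X88.5089 Y63.2966
G1 X99.5140 Y77.7241
M5
G0 X6.6905 Y117.3705
M4 S826
G1 X42.9380 Y117.3705 F795
G1 X42.9380 Y84.8970
G1 X6.6905 Y84.8970
G1 X6.6905 Y117.3705
M5

Since the viewBox matches the mm dimensions, user units are millimetres directly. The only transform is the Y-flip y_m = 128.6633 − y_svg.

Shape 1 is a cubic bezier drawn with `<path>`. Its stroke #0000ff means engrave at S249, F4236. After flipping Y the toolpath is (37.2317,15.1015) → (44.1843,49.7440) → (28.8233,101.9080) → (19.8938,113.9587).

Shape 2 is a regular polygon drawn with `<path>`. Its stroke #0000ff means engrave at S249, F4236. After flipping Y the toolpath is (99.5140,77.7241) → (113.9415,66.7190) → (102.9364,52.2915) → (88.5089,63.2966) → (99.5140,77.7241), returning to the start.

Shape 3 is a rectangle drawn with `<polygon>`. Its stroke #000000 means cut at S826, F795. After flipping Y the toolpath is (6.6905,117.3705) → (42.9380,117.3705) → (42.9380,84.8970) → (6.6905,84.8970) → (6.6905,117.3705), returning to the start.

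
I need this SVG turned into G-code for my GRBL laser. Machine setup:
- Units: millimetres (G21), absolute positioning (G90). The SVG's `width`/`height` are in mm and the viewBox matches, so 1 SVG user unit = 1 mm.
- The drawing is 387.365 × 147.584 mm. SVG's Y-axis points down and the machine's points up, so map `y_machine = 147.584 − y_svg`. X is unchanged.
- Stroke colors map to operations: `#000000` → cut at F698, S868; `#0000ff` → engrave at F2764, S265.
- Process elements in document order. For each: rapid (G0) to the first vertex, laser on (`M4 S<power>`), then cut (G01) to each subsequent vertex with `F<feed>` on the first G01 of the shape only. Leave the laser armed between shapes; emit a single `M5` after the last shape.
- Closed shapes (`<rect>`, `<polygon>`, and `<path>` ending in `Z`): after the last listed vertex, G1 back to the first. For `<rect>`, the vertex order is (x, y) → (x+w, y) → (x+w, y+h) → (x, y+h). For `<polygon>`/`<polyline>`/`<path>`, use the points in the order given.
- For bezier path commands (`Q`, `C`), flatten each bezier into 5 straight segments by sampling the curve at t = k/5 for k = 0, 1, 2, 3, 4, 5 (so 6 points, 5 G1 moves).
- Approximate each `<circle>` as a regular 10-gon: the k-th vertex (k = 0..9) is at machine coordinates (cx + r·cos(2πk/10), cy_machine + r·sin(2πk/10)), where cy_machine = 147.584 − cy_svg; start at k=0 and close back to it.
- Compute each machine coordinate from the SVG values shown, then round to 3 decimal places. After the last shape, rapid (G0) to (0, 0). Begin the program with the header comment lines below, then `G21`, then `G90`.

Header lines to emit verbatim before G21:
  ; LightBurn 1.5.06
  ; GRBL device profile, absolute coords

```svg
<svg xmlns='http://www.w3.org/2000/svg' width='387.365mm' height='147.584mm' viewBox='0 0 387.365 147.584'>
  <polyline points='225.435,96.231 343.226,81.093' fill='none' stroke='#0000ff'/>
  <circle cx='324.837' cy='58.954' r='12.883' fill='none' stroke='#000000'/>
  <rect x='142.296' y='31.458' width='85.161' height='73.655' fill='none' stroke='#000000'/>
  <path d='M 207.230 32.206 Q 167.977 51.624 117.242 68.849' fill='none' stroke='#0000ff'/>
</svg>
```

viewBox `0 0 387.365 147.584` with mm width/height → 1 unit = 1 mm. Flip: y_m = 147.584 − y_svg.

**Shape 1** — `<polyline>` line segment, stroke `#0000ff` → engrave (S265, F2764). Machine vertices: (225.435,51.353) → (343.226,66.491). Open path.

**Shape 2** — `<circle>` circle, stroke `#000000` → cut (S868, F698). Machine vertices: (337.720,88.630) → (335.260,96.202) → (328.818,100.882) → (320.856,100.882) → (314.414,96.202) → (311.954,88.630) → (314.414,81.058) → (320.856,76.378) → (328.818,76.378) → (335.260,81.058) → (337.720,88.630). Closed: final G1 returns to the first vertex.

**Shape 3** — `<rect>` rectangle, stroke `#000000` → cut (S868, F698). Machine vertices: (142.296,116.126) → (227.457,116.126) → (227.457,42.471) → (142.296,42.471) → (142.296,116.126). Closed: final G1 returns to the first vertex.

**Shape 4** — `<path>` quadratic bezier, stroke `#0000ff` → engrave (S265, F2764). Control points (SVG): P0=(207.230,32.206), P1=(167.977,51.624), P2=(117.242,68.849); sampled at t=k/5. Machine vertices: (207.230,115.378) → (191.070,107.699) → (173.990,100.194) → (155.993,92.866) → (137.077,85.713) → (117.242,78.735). Open path.

; LightBurn 1.5.06
; GRBL device profile, absolute coords
G21
G90
G0 X225.435 Y51.353
M4 S265
G01 X343.226 Y66.491 F2764
G0 X337.720 Y88.630
M4 S868
G01 X335.260 Y96.202 F698
G01 X328.818 Y100.882
G01 X320.856 Y100.882
G01 X314.414 Y96.202
G01 X311.954 Y88.630
G01 X314.414 Y81.058
G01 X320.856 Y76.378
G01 X328.818 Y76.378
G01 X335.260 Y81.058
G01 X337.720 Y88.630
G0 X142.296 Y116.126
M4 S868
G01 X227.457 Y116.126 F698
G01 X227.457 Y42.471
G01 X142.296 Y42.471
G01 X142.296 Y116.126
G0 X207.230 Y115.378
M4 S265
G01 X191.070 Y107.699 F2764
G01 X173.990 Y100.194
G01 X155.993 Y92.866
G01 X137.077 Y85.713
G01 X117.242 Y78.735
M5
G0 X0.000 Y0.000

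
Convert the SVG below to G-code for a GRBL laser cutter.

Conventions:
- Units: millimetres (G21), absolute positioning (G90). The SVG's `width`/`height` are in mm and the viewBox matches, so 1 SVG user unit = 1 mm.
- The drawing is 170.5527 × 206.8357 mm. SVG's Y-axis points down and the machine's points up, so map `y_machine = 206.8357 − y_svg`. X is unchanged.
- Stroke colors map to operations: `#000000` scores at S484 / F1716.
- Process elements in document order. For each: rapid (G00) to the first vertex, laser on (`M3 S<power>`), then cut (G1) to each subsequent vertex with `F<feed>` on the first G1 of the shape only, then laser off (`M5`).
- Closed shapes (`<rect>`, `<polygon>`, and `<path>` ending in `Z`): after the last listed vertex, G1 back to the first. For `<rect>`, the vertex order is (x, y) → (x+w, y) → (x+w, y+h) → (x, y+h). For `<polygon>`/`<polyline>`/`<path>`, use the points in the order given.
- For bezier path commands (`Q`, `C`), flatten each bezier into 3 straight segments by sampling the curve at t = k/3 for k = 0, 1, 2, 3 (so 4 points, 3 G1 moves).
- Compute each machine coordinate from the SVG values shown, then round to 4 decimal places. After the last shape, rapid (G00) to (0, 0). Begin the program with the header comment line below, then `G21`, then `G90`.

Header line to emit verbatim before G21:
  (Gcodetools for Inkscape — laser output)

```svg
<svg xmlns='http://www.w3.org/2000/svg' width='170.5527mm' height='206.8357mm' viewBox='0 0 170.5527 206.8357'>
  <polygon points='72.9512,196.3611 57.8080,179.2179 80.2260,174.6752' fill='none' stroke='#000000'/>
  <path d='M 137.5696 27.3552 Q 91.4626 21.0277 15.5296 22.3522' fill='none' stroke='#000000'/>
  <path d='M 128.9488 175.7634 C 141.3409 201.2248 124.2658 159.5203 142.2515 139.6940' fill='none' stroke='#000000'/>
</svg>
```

(Gcodetools for Inkscape — laser output)
G21
G90
G00 X72.9512 Y10.4746
M3 S484
G1 X57.8080 Y27.6178 F1716
G1 X80.2260 Y32.1605
G1 X72.9512 Y10.4746
M5
G00 X137.5696 Y179.4805
M3 S484
G1 X103.5176 Y182.8486 F1716
G1 X62.8376 Y184.5163
G1 X15.5296 Y184.4835
M5
G00 X128.9488 Y31.0723
M3 S484
G1 X133.9084 Y24.7016 F1716
G1 X133.5628 Y43.3206
G1 X142.2515 Y67.1417
M5
G00 X0.0000 Y0.0000

Since the viewBox matches the mm dimensions, user units are millimetres directly. The only transform is the Y-flip y_m = 206.8357 − y_svg.

Shape 1 is a regular polygon drawn with `<polygon>`. Its stroke #000000 means score at S484, F1716. After flipping Y the toolpath is (72.9512,10.4746) → (57.8080,27.6178) → (80.2260,32.1605) → (72.9512,10.4746), returning to the start.

Shape 2 is a quadratic bezier drawn with `<path>`. Its stroke #000000 means score at S484, F1716. After flipping Y the toolpath is (137.5696,179.4805) → (103.5176,182.8486) → (62.8376,184.5163) → (15.5296,184.4835).

Shape 3 is a cubic bezier drawn with `<path>`. Its stroke #000000 means score at S484, F1716. After flipping Y the toolpath is (128.9488,31.0723) → (133.9084,24.7016) → (133.5628,43.3206) → (142.2515,67.1417).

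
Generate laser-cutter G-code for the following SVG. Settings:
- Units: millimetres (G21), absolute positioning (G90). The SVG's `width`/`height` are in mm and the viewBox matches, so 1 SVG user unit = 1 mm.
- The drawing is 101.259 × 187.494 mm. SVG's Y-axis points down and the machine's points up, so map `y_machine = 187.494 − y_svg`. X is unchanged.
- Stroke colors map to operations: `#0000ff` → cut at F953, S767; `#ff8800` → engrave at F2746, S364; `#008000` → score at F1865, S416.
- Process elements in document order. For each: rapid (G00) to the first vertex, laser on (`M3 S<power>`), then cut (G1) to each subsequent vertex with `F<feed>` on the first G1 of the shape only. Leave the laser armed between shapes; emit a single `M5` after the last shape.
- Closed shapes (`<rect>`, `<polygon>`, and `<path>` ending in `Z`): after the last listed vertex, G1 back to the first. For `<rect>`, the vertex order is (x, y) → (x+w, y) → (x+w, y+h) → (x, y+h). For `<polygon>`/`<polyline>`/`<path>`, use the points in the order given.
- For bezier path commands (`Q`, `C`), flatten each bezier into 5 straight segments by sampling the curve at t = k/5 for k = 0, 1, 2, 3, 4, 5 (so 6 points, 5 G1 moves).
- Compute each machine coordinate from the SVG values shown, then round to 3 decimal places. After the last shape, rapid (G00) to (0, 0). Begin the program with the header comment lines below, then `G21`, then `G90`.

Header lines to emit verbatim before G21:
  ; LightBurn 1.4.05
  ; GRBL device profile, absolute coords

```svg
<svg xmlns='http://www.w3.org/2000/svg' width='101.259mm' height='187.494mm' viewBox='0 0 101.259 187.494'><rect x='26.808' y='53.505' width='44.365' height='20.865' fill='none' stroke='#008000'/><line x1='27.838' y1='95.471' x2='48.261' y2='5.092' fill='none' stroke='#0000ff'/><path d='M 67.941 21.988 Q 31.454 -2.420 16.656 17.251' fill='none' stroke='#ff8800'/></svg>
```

; LightBurn 1.4.05
; GRBL device profile, absolute coords
G21
G90
G00 X26.808 Y133.989
M3 S416
G1 X71.173 Y133.989 F1865
G1 X71.173 Y113.124
G1 X26.808 Y113.124
G1 X26.808 Y133.989
G00 X27.838 Y92.023
M3 S767
G1 X48.261 Y182.402 F953
G00 X67.941 Y165.506
M3 S364
G1 X54.214 Y173.506 F2746
G1 X42.222 Y177.980
G1 X31.965 Y178.927
G1 X23.443 Y176.348
G1 X16.656 Y170.243
M5
G00 X0.000 Y0.000

viewBox `0 0 101.259 187.494` with mm width/height → 1 unit = 1 mm. Flip: y_m = 187.494 − y_svg.

**Shape 1** — `<rect>` rectangle, stroke `#008000` → score (S416, F1865). Machine vertices: (26.808,133.989) → (71.173,133.989) → (71.173,113.124) → (26.808,113.124) → (26.808,133.989). Closed: final G1 returns to the first vertex.

**Shape 2** — `<line>` line segment, stroke `#0000ff` → cut (S767, F953). Machine vertices: (27.838,92.023) → (48.261,182.402). Open path.

**Shape 3** — `<path>` quadratic bezier, stroke `#ff8800` → engrave (S364, F2746). Control points (SVG): P0=(67.941,21.988), P1=(31.454,-2.420), P2=(16.656,17.251); sampled at t=k/5. Machine vertices: (67.941,165.506) → (54.214,173.506) → (42.222,177.980) → (31.965,178.927) → (23.443,176.348) → (16.656,170.243). Open path.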